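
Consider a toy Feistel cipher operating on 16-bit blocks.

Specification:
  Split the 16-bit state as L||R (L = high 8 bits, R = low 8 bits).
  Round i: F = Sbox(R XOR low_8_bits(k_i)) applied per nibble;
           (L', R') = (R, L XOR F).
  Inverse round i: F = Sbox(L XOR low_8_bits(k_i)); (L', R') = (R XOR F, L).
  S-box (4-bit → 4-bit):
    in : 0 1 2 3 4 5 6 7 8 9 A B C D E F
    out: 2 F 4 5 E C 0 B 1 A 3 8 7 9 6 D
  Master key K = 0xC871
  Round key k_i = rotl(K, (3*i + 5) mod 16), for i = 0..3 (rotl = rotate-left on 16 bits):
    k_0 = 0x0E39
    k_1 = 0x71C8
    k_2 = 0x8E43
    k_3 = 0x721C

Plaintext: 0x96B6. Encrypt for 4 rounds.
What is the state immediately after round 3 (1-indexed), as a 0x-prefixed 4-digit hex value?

0x5379

s_0 = plaintext = 0x96B6
s_1 = Round(s_0, k_0) = 0xB68B
s_2 = Round(s_1, k_1) = 0x8B53
s_3 = Round(s_2, k_2) = 0x5379
s_4 = Round(s_3, k_3) = 0x795F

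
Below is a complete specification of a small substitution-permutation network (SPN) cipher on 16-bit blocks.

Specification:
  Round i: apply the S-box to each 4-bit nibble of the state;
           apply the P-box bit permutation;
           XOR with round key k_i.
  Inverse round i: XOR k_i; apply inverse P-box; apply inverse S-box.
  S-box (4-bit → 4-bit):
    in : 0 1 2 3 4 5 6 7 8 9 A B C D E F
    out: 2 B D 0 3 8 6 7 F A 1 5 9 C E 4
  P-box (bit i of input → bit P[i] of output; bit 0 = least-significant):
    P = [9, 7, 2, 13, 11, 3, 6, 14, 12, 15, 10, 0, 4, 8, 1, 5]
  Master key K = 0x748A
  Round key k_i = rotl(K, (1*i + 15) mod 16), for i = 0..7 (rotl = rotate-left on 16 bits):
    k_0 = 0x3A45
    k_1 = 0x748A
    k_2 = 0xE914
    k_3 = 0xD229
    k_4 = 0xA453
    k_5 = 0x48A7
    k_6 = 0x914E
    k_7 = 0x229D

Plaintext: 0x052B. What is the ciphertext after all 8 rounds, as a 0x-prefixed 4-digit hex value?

s_0 = plaintext = 0x052B
s_1 = Round(s_0, k_0) = 0x7100
s_2 = Round(s_1, k_1) = 0xE511
s_3 = Round(s_2, k_2) = 0x82BF
s_4 = Round(s_3, k_3) = 0xCF5E
s_5 = Round(s_4, k_4) = 0xC0E7
s_6 = Round(s_5, k_5) = 0x8A5B
s_7 = Round(s_6, k_6) = 0xC278
s_8 = Round(s_7, k_7) = 0x1C60

0x1C60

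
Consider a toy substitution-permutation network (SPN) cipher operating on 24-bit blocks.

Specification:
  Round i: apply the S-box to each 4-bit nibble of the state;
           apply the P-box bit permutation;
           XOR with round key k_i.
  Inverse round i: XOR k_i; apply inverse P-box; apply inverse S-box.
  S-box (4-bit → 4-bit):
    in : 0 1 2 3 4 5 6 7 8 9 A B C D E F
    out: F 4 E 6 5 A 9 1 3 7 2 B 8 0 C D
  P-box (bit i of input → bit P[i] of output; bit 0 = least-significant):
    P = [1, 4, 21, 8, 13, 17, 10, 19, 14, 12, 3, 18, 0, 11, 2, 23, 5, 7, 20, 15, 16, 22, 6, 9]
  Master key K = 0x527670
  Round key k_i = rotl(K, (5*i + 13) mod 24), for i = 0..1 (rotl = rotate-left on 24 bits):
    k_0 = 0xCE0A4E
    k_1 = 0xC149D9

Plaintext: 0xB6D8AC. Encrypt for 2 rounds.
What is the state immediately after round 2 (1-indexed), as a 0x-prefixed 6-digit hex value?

0xA838D1

s_0 = plaintext = 0xB6D8AC
s_1 = Round(s_0, k_0) = 0x8DD96E
s_2 = Round(s_1, k_1) = 0xA838D1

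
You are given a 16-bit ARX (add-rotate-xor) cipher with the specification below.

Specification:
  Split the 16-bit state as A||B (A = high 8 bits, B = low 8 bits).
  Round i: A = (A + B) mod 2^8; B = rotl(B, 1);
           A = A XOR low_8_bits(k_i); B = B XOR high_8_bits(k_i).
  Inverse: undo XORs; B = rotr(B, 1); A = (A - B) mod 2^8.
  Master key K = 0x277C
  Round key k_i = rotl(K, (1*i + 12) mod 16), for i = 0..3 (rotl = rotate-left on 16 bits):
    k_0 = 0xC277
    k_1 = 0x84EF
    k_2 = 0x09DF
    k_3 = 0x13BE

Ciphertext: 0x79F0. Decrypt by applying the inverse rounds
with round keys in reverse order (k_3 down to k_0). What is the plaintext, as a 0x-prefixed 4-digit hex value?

s_0 = ciphertext = 0x79F0
s_1 = InvRound(s_0, k_3) = 0xD6F1
s_2 = InvRound(s_1, k_2) = 0x8D7C
s_3 = InvRound(s_2, k_1) = 0xE67C
s_4 = InvRound(s_3, k_0) = 0x325F

0x325F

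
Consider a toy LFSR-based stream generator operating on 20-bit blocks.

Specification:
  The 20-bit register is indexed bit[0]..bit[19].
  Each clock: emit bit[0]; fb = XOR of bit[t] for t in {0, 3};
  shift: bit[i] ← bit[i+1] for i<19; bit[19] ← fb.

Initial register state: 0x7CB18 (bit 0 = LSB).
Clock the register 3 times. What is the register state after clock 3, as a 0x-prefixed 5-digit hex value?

reg_0 = 0x7CB18
clock 1: out=0, reg = 0xBE58C
clock 2: out=0, reg = 0xDF2C6
clock 3: out=0, reg = 0x6F963

0x6F963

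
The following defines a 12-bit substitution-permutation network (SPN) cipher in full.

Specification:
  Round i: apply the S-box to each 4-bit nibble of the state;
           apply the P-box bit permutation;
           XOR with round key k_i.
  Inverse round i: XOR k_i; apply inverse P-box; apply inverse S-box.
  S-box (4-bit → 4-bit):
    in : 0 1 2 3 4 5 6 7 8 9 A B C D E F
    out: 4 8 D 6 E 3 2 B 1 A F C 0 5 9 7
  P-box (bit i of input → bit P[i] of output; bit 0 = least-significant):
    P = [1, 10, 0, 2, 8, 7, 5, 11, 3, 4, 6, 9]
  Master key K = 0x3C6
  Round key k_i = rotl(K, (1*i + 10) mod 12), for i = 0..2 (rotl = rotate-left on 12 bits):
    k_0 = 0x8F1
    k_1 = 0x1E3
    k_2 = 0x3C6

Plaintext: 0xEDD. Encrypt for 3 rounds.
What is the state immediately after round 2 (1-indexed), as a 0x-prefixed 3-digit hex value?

0x684

s_0 = plaintext = 0xEDD
s_1 = Round(s_0, k_0) = 0xBDA
s_2 = Round(s_1, k_1) = 0x684
s_3 = Round(s_2, k_2) = 0x6D3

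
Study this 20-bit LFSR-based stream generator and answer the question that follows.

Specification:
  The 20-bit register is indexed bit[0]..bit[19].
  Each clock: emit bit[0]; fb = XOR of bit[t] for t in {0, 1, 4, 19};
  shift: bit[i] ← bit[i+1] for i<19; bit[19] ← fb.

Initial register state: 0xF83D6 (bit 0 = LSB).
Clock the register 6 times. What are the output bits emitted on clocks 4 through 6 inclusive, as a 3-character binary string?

010

reg_0 = 0xF83D6
clock 1: out=0, reg = 0xFC1EB
clock 2: out=1, reg = 0xFE0F5
clock 3: out=1, reg = 0xFF07A
clock 4: out=0, reg = 0xFF83D
clock 5: out=1, reg = 0xFFC1E
clock 6: out=0, reg = 0xFFE0F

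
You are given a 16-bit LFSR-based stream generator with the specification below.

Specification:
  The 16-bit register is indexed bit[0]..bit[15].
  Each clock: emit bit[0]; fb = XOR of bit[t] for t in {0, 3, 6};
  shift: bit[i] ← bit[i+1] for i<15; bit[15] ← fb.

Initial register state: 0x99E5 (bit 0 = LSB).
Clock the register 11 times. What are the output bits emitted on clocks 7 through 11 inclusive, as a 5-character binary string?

reg_0 = 0x99E5
clock 1: out=1, reg = 0x4CF2
clock 2: out=0, reg = 0xA679
clock 3: out=1, reg = 0xD33C
clock 4: out=0, reg = 0xE99E
clock 5: out=0, reg = 0xF4CF
clock 6: out=1, reg = 0xFA67
clock 7: out=1, reg = 0x7D33
clock 8: out=1, reg = 0xBE99
clock 9: out=1, reg = 0x5F4C
clock 10: out=0, reg = 0x2FA6
clock 11: out=0, reg = 0x17D3

11100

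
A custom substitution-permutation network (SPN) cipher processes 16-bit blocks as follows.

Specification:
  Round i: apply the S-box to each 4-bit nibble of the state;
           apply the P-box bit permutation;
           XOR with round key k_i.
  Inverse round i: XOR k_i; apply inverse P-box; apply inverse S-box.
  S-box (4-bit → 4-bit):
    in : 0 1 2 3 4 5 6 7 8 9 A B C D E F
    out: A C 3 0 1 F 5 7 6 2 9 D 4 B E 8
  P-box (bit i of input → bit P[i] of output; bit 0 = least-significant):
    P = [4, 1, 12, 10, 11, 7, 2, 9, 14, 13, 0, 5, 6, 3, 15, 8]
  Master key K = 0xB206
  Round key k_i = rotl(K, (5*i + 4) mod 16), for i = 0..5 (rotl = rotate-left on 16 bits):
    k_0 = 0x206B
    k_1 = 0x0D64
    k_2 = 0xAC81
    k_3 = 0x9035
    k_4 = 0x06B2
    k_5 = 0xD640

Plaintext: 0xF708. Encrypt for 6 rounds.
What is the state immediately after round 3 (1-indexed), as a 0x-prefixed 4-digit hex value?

s_0 = plaintext = 0xF708
s_1 = Round(s_0, k_0) = 0x53E8
s_2 = Round(s_1, k_1) = 0x9EAA
s_3 = Round(s_2, k_2) = 0x82B8
s_4 = Round(s_3, k_3) = 0x6A3B
s_5 = Round(s_4, k_4) = 0xD2C2
s_6 = Round(s_5, k_5) = 0xB71E

0x82B8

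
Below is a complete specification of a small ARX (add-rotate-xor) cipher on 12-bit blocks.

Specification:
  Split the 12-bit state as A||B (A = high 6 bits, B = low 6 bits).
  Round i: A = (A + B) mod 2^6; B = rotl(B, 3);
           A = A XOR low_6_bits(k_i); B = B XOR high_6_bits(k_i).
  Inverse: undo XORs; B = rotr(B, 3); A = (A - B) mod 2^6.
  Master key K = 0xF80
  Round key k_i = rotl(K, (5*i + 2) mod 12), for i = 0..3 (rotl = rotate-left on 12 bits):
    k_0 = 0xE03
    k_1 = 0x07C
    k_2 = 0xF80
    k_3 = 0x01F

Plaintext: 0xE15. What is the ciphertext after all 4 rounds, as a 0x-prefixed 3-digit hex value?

0x324

s_0 = plaintext = 0xE15
s_1 = Round(s_0, k_0) = 0x392
s_2 = Round(s_1, k_1) = 0x713
s_3 = Round(s_2, k_2) = 0xBE4
s_4 = Round(s_3, k_3) = 0x324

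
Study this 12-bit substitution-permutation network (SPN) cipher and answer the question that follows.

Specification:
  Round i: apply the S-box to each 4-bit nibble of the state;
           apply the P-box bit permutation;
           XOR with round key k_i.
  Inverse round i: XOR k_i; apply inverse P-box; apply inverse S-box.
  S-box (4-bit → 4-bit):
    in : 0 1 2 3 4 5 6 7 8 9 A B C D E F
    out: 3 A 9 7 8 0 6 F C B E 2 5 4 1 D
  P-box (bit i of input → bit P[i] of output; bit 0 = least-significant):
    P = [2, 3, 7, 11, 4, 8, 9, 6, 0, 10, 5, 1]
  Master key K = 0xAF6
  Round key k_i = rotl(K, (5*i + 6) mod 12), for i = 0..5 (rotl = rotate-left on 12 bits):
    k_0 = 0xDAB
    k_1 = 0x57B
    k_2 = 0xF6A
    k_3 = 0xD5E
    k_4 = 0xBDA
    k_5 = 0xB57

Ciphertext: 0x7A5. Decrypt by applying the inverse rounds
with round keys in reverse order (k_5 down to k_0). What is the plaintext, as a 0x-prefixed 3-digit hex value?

s_0 = ciphertext = 0x7A5
s_1 = InvRound(s_0, k_5) = 0xA28
s_2 = InvRound(s_1, k_4) = 0x89D
s_3 = InvRound(s_2, k_3) = 0x91D
s_4 = InvRound(s_3, k_2) = 0x7FE
s_5 = InvRound(s_4, k_1) = 0xEDC
s_6 = InvRound(s_5, k_0) = 0xF7E

0xF7E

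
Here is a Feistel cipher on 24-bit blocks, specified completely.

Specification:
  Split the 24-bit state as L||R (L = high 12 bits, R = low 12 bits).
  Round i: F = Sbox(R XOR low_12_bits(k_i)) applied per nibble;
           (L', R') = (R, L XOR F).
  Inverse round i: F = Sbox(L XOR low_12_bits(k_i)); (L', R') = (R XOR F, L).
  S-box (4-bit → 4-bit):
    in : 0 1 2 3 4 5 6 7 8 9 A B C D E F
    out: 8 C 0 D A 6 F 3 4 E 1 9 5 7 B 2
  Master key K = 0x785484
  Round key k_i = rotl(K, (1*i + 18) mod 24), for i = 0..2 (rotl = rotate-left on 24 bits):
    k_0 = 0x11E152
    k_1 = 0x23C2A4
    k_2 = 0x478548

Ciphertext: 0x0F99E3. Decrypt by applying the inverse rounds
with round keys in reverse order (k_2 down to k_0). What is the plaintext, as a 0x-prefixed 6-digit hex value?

s_0 = ciphertext = 0x0F99E3
s_1 = InvRound(s_0, k_2) = 0xF7F0F9
s_2 = InvRound(s_1, k_1) = 0x780F7F
s_3 = InvRound(s_2, k_0) = 0x00F780

0x00F780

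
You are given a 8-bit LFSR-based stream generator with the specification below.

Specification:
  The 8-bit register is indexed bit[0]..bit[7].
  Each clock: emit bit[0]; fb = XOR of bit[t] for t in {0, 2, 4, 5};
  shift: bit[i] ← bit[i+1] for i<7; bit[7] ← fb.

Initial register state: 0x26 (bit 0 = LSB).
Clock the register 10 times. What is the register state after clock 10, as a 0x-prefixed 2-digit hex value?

0xE3

reg_0 = 0x26
clock 1: out=0, reg = 0x13
clock 2: out=1, reg = 0x09
clock 3: out=1, reg = 0x84
clock 4: out=0, reg = 0xC2
clock 5: out=0, reg = 0x61
clock 6: out=1, reg = 0x30
clock 7: out=0, reg = 0x18
clock 8: out=0, reg = 0x8C
clock 9: out=0, reg = 0xC6
clock 10: out=0, reg = 0xE3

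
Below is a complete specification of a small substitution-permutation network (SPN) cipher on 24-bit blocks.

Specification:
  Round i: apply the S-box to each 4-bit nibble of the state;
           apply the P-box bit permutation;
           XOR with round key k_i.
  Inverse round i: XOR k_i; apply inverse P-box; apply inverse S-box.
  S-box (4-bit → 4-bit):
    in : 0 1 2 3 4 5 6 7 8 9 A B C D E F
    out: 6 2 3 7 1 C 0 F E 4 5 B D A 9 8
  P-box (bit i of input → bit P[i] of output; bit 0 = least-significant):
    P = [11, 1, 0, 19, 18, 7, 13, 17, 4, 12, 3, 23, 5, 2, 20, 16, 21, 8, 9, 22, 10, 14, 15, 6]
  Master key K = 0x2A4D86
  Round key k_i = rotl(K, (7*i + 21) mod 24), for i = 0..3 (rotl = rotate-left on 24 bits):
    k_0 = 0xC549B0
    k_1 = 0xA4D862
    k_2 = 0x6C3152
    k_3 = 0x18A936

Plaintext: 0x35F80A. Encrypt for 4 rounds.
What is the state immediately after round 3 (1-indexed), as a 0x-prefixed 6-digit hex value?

0xE6E0FE

s_0 = plaintext = 0x35F80A
s_1 = Round(s_0, k_0) = 0x04B739
s_2 = Round(s_1, k_1) = 0x0128DF
s_3 = Round(s_2, k_2) = 0xE6E0FE
s_4 = Round(s_3, k_3) = 0x13B55E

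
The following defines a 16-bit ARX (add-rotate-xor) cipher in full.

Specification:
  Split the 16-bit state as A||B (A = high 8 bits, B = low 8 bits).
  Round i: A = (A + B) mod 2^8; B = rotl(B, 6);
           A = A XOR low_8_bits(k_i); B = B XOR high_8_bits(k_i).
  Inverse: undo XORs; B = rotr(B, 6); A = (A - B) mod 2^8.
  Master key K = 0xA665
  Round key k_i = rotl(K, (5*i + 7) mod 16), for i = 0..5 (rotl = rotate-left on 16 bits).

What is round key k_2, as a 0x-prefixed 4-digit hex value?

K = 0xA665
k_0 = rotl(K, (5*0+7) mod 16) = rotl(K, 7) = 0x32D3
k_1 = rotl(K, (5*1+7) mod 16) = rotl(K, 12) = 0x5A66
k_2 = rotl(K, (5*2+7) mod 16) = rotl(K, 1) = 0x4CCB

0x4CCB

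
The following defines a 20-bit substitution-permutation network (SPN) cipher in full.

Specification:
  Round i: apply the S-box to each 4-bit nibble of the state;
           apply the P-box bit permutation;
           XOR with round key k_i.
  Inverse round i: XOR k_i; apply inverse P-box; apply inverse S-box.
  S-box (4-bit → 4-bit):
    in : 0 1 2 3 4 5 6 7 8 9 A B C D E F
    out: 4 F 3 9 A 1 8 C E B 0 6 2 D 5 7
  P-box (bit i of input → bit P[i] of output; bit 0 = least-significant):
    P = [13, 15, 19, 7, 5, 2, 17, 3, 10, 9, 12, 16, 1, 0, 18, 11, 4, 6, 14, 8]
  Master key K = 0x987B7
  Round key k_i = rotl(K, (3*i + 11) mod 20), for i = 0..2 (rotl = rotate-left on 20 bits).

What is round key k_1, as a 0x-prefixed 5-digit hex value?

K = 0x987B7
k_0 = rotl(K, (3*0+11) mod 20) = rotl(K, 11) = 0xDBCC3
k_1 = rotl(K, (3*1+11) mod 20) = rotl(K, 14) = 0xDE61E

0xDE61E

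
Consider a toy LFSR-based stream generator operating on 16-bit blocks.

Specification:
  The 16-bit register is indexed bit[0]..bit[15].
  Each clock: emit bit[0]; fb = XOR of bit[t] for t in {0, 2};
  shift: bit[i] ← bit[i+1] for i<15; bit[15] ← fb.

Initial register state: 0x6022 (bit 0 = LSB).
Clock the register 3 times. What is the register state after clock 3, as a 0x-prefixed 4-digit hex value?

0x4C04

reg_0 = 0x6022
clock 1: out=0, reg = 0x3011
clock 2: out=1, reg = 0x9808
clock 3: out=0, reg = 0x4C04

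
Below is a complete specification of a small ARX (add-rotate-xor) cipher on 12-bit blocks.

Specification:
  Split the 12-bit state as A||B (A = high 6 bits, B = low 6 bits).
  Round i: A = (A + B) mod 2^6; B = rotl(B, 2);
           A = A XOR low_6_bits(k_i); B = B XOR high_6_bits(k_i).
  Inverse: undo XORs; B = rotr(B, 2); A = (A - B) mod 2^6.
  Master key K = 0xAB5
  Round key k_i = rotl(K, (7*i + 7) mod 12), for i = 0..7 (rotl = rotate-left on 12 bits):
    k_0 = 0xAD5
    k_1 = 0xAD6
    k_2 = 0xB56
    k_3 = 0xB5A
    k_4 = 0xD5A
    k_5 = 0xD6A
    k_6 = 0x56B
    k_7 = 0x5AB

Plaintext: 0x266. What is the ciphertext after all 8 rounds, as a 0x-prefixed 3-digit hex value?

s_0 = plaintext = 0x266
s_1 = Round(s_0, k_0) = 0xEB1
s_2 = Round(s_1, k_1) = 0xF6C
s_3 = Round(s_2, k_2) = 0xFDF
s_4 = Round(s_3, k_3) = 0x110
s_5 = Round(s_4, k_4) = 0x3B4
s_6 = Round(s_5, k_5) = 0xA26
s_7 = Round(s_6, k_6) = 0x94F
s_8 = Round(s_7, k_7) = 0x7EA

0x7EA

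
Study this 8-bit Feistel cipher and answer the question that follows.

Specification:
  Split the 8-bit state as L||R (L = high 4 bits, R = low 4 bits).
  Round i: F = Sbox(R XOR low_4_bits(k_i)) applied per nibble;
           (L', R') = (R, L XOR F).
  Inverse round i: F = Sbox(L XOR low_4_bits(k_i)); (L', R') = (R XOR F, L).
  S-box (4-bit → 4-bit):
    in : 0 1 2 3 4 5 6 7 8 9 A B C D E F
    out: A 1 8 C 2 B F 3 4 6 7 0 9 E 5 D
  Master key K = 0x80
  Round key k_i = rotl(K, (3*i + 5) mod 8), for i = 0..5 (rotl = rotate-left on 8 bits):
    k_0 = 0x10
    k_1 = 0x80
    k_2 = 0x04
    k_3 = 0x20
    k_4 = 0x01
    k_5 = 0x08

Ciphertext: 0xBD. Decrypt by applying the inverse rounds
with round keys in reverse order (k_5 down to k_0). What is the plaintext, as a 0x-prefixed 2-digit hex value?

s_0 = ciphertext = 0xBD
s_1 = InvRound(s_0, k_5) = 0x1B
s_2 = InvRound(s_1, k_4) = 0x11
s_3 = InvRound(s_2, k_3) = 0x01
s_4 = InvRound(s_3, k_2) = 0x30
s_5 = InvRound(s_4, k_1) = 0xC3
s_6 = InvRound(s_5, k_0) = 0xAC

0xAC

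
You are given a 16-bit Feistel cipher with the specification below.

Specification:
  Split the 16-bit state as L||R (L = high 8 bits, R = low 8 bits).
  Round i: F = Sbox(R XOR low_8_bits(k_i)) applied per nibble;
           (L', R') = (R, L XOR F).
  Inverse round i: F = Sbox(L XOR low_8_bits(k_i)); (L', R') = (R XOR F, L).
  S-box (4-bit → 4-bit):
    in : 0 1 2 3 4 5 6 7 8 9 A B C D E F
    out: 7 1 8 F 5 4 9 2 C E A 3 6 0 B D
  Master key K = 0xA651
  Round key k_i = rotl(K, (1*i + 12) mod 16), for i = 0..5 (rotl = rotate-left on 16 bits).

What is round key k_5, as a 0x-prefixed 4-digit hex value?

0x4CA3

K = 0xA651
k_0 = rotl(K, (1*0+12) mod 16) = rotl(K, 12) = 0x1A65
k_1 = rotl(K, (1*1+12) mod 16) = rotl(K, 13) = 0x34CA
k_2 = rotl(K, (1*2+12) mod 16) = rotl(K, 14) = 0x6994
k_3 = rotl(K, (1*3+12) mod 16) = rotl(K, 15) = 0xD328
k_4 = rotl(K, (1*4+12) mod 16) = rotl(K, 0) = 0xA651
k_5 = rotl(K, (1*5+12) mod 16) = rotl(K, 1) = 0x4CA3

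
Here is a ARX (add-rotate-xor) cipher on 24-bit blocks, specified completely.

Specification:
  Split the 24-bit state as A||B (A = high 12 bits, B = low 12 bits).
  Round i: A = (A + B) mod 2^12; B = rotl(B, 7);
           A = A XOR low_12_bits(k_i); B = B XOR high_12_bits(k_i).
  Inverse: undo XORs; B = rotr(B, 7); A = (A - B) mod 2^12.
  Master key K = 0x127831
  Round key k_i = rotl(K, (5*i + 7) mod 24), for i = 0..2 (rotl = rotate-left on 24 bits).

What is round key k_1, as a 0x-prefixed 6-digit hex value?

K = 0x127831
k_0 = rotl(K, (5*0+7) mod 24) = rotl(K, 7) = 0x3C1889
k_1 = rotl(K, (5*1+7) mod 24) = rotl(K, 12) = 0x831127

0x831127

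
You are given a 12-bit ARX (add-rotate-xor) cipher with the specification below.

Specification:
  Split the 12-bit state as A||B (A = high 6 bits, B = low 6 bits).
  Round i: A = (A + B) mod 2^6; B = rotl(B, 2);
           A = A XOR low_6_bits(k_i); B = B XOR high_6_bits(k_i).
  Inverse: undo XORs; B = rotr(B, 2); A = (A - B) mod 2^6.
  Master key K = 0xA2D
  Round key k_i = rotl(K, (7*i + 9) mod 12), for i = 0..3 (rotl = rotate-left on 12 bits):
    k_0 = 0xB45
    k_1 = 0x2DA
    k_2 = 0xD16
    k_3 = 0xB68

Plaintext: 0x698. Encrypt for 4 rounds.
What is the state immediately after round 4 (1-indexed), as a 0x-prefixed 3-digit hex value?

s_0 = plaintext = 0x698
s_1 = Round(s_0, k_0) = 0xDCC
s_2 = Round(s_1, k_1) = 0x67B
s_3 = Round(s_2, k_2) = 0x09B
s_4 = Round(s_3, k_3) = 0xD40

0xD40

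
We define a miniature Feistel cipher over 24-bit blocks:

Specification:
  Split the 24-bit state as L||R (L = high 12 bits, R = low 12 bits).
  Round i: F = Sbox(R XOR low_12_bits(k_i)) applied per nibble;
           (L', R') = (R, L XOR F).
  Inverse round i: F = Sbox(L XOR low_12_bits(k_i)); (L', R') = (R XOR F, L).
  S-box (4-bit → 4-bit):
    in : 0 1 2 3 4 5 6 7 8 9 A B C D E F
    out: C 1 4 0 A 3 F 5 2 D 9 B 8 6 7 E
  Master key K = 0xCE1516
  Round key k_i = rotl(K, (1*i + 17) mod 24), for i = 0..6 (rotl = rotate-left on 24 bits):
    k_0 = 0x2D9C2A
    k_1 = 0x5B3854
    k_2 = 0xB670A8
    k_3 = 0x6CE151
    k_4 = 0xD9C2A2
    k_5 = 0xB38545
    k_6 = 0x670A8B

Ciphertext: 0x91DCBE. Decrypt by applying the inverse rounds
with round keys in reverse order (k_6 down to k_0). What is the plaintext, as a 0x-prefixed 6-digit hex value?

0x2325F5

s_0 = ciphertext = 0x91DCBE
s_1 = InvRound(s_0, k_6) = 0xC6191D
s_2 = InvRound(s_1, k_5) = 0x457C61
s_3 = InvRound(s_2, k_4) = 0x382457
s_4 = InvRound(s_3, k_3) = 0x037382
s_5 = InvRound(s_4, k_2) = 0xF5C037
s_6 = InvRound(s_5, k_1) = 0x5F5F5C
s_7 = InvRound(s_6, k_0) = 0x2325F5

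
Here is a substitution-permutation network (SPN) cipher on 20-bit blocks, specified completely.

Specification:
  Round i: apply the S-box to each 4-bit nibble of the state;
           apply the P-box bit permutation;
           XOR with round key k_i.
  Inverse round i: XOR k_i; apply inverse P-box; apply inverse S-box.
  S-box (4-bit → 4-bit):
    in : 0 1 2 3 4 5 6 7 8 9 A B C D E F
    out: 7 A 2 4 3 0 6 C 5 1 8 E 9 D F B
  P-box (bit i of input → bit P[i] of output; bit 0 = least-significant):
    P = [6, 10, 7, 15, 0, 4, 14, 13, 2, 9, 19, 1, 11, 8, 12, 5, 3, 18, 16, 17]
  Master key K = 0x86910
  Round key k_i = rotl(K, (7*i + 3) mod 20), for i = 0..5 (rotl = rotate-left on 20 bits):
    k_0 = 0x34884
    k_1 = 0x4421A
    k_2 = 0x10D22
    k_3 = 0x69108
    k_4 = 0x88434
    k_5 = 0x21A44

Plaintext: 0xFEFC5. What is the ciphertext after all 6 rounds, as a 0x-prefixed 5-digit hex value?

0x3B6BD

s_0 = plaintext = 0xFEFC5
s_1 = Round(s_0, k_0) = 0x573AB
s_2 = Round(s_1, k_1) = 0xCF6BA
s_3 = Round(s_2, k_2) = 0xBE61A
s_4 = Round(s_3, k_3) = 0x92A38
s_5 = Round(s_4, k_4) = 0x8C5FE
s_6 = Round(s_5, k_5) = 0x3B6BD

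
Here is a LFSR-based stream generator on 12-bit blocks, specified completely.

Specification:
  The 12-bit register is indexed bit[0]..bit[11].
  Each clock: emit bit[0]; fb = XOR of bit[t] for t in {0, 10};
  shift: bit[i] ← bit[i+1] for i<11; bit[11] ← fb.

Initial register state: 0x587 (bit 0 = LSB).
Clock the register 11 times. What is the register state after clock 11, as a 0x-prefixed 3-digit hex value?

reg_0 = 0x587
clock 1: out=1, reg = 0x2C3
clock 2: out=1, reg = 0x961
clock 3: out=1, reg = 0xCB0
clock 4: out=0, reg = 0xE58
clock 5: out=0, reg = 0xF2C
clock 6: out=0, reg = 0xF96
clock 7: out=0, reg = 0xFCB
clock 8: out=1, reg = 0x7E5
clock 9: out=1, reg = 0x3F2
clock 10: out=0, reg = 0x1F9
clock 11: out=1, reg = 0x8FC

0x8FC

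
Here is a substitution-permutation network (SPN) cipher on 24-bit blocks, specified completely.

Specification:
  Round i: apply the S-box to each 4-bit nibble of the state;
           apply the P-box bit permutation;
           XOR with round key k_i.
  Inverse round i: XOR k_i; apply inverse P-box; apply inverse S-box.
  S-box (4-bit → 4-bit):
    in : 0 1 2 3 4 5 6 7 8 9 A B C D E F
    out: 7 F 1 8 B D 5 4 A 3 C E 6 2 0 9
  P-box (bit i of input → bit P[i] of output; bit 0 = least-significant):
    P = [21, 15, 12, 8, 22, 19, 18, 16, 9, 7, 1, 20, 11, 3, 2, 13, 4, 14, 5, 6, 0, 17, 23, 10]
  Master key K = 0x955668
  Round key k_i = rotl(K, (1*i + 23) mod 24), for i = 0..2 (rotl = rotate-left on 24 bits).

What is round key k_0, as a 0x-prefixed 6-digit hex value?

K = 0x955668
k_0 = rotl(K, (1*0+23) mod 24) = rotl(K, 23) = 0x4AAB34

0x4AAB34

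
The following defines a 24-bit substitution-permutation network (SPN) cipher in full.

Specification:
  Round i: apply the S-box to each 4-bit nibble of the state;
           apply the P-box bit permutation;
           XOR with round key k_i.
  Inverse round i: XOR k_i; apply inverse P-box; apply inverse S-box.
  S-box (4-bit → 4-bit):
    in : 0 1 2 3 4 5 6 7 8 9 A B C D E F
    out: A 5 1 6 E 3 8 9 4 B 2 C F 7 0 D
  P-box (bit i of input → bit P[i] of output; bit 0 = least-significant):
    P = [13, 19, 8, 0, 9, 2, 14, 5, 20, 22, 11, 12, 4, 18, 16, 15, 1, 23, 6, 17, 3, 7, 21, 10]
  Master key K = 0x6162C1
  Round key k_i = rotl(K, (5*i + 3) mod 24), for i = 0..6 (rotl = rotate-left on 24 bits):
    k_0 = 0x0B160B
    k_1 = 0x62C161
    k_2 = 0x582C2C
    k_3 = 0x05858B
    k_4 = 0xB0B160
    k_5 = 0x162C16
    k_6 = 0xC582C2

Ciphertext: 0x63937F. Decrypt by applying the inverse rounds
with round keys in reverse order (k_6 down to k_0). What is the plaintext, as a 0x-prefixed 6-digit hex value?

0x61A01D

s_0 = ciphertext = 0x63937F
s_1 = InvRound(s_0, k_6) = 0xD0560B
s_2 = InvRound(s_1, k_5) = 0x2054D7
s_3 = InvRound(s_2, k_4) = 0x05724F
s_4 = InvRound(s_3, k_3) = 0x0866D1
s_5 = InvRound(s_4, k_2) = 0x582DC6
s_6 = InvRound(s_5, k_1) = 0x476149
s_7 = InvRound(s_6, k_0) = 0x61A01D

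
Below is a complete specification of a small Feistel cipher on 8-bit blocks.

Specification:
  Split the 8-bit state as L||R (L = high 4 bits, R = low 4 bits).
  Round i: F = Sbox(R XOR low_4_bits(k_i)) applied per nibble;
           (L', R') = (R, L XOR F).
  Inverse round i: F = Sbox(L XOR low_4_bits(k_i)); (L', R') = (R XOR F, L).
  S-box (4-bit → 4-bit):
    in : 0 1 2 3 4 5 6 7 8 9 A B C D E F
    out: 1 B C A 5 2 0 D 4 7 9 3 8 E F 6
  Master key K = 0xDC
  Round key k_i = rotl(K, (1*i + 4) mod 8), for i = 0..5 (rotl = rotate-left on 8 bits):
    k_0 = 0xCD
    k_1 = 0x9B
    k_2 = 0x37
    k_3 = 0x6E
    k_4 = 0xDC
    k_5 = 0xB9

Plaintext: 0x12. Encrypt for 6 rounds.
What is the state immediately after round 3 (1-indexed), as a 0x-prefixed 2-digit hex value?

0xA9

s_0 = plaintext = 0x12
s_1 = Round(s_0, k_0) = 0x27
s_2 = Round(s_1, k_1) = 0x7A
s_3 = Round(s_2, k_2) = 0xA9
s_4 = Round(s_3, k_3) = 0x97
s_5 = Round(s_4, k_4) = 0x7A
s_6 = Round(s_5, k_5) = 0xAD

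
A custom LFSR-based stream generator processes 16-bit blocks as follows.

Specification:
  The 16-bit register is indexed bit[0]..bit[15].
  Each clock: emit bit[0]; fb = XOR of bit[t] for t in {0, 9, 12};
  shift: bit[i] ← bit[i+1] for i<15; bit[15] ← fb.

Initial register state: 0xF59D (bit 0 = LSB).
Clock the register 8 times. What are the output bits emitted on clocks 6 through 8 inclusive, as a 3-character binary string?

reg_0 = 0xF59D
clock 1: out=1, reg = 0x7ACE
clock 2: out=0, reg = 0x3D67
clock 3: out=1, reg = 0x1EB3
clock 4: out=1, reg = 0x8F59
clock 5: out=1, reg = 0x47AC
clock 6: out=0, reg = 0xA3D6
clock 7: out=0, reg = 0xD1EB
clock 8: out=1, reg = 0x68F5

001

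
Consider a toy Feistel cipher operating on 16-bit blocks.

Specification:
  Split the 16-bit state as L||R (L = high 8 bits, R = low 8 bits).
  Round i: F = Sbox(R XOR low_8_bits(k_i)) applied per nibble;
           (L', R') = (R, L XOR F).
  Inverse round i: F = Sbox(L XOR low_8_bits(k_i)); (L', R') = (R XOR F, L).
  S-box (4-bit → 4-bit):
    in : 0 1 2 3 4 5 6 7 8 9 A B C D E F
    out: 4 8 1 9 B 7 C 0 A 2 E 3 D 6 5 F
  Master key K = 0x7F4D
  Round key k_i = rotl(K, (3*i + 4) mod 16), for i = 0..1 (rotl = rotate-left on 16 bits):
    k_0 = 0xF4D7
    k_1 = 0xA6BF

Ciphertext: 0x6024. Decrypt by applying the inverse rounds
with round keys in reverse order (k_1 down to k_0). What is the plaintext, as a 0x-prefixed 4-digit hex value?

s_0 = ciphertext = 0x6024
s_1 = InvRound(s_0, k_1) = 0x4B60
s_2 = InvRound(s_1, k_0) = 0x4D4B

0x4D4B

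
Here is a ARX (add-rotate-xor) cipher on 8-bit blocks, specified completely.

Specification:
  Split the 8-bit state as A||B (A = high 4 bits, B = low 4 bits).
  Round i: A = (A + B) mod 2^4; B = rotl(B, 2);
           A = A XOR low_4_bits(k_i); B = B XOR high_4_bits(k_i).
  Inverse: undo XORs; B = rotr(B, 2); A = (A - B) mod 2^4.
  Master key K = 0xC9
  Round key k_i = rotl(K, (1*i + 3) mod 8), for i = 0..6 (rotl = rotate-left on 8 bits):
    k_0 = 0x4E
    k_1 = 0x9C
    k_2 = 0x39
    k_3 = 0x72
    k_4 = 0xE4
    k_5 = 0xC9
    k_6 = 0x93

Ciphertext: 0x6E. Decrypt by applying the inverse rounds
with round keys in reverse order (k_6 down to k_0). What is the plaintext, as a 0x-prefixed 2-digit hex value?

0x59

s_0 = ciphertext = 0x6E
s_1 = InvRound(s_0, k_6) = 0x8D
s_2 = InvRound(s_1, k_5) = 0xD4
s_3 = InvRound(s_2, k_4) = 0xFA
s_4 = InvRound(s_3, k_3) = 0x67
s_5 = InvRound(s_4, k_2) = 0xE1
s_6 = InvRound(s_5, k_1) = 0x02
s_7 = InvRound(s_6, k_0) = 0x59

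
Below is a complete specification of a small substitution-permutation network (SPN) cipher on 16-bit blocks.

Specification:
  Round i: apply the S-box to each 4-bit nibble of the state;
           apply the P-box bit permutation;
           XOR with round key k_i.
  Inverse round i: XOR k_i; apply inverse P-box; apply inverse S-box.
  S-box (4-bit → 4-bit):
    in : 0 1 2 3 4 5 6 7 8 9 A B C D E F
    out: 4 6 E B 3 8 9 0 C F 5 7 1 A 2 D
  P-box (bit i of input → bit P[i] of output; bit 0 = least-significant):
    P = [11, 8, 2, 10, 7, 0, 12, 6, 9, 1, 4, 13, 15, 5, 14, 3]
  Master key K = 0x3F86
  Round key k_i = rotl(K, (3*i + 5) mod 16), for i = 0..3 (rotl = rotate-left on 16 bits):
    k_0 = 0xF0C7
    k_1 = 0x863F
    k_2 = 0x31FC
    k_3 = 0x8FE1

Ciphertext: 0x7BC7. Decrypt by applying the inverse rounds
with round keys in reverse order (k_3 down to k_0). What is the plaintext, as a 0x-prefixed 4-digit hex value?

0x0BAC

s_0 = ciphertext = 0x7BC7
s_1 = InvRound(s_0, k_3) = 0xBD08
s_2 = InvRound(s_1, k_2) = 0x406F
s_3 = InvRound(s_2, k_1) = 0xAA55
s_4 = InvRound(s_3, k_0) = 0x0BAC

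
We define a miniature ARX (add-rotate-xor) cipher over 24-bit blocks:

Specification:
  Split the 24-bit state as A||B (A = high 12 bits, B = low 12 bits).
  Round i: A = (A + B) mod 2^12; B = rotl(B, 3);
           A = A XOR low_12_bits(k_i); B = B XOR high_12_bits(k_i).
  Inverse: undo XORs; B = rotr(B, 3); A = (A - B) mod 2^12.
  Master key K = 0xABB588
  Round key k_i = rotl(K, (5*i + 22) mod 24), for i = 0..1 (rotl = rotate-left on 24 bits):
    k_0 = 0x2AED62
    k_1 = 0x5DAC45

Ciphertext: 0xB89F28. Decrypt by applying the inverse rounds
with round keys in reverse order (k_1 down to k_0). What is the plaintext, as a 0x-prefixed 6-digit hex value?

s_0 = ciphertext = 0xB89F28
s_1 = InvRound(s_0, k_1) = 0x26E55E
s_2 = InvRound(s_1, k_0) = 0xE0E0FE

0xE0E0FE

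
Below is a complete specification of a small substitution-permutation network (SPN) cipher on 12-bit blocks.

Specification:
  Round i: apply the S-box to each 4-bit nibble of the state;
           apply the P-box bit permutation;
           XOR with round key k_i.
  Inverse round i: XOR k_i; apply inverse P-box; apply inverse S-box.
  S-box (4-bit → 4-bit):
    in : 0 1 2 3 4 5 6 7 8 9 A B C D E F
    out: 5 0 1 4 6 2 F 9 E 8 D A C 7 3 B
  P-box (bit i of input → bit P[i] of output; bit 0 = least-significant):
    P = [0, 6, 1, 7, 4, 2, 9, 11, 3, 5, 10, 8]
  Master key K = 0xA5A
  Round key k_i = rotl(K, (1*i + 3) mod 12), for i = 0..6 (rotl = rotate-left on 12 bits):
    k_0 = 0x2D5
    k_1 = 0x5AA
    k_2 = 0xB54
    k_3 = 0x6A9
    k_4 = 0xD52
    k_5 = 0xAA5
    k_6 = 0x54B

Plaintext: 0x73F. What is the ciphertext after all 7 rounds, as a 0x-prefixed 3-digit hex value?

0x95E

s_0 = plaintext = 0x73F
s_1 = Round(s_0, k_0) = 0x11C
s_2 = Round(s_1, k_1) = 0x528
s_3 = Round(s_2, k_2) = 0xBA6
s_4 = Round(s_3, k_3) = 0xD5A
s_5 = Round(s_4, k_4) = 0x9FD
s_6 = Round(s_5, k_5) = 0x3F2
s_7 = Round(s_6, k_6) = 0x95E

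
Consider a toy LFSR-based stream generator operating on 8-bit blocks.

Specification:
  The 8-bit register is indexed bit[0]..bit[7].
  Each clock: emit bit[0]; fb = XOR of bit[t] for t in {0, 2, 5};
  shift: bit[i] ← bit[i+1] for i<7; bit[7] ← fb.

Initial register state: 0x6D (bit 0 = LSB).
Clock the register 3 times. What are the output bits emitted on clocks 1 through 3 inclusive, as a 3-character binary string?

101

reg_0 = 0x6D
clock 1: out=1, reg = 0xB6
clock 2: out=0, reg = 0x5B
clock 3: out=1, reg = 0xAD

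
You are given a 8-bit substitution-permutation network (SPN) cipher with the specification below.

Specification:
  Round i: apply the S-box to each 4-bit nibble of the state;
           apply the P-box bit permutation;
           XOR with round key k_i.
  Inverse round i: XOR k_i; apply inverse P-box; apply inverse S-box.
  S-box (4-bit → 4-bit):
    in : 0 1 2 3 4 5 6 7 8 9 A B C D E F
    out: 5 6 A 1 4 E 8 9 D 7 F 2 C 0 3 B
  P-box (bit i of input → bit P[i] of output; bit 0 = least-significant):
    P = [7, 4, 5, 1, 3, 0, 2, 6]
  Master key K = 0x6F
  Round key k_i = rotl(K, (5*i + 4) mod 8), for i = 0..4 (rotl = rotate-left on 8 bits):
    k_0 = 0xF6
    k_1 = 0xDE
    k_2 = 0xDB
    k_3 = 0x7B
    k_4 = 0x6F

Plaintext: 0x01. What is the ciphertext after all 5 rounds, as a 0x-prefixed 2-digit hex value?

0x5F

s_0 = plaintext = 0x01
s_1 = Round(s_0, k_0) = 0xCA
s_2 = Round(s_1, k_1) = 0x28
s_3 = Round(s_2, k_2) = 0x38
s_4 = Round(s_3, k_3) = 0xD1
s_5 = Round(s_4, k_4) = 0x5F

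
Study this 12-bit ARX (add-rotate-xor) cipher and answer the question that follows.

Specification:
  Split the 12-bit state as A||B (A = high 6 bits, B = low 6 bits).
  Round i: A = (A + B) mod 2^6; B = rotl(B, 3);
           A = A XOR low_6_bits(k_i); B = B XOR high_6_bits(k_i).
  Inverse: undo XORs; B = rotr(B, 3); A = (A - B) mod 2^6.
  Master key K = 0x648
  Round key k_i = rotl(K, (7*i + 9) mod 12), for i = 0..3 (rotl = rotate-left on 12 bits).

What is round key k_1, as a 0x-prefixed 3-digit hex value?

K = 0x648
k_0 = rotl(K, (7*0+9) mod 12) = rotl(K, 9) = 0x0C9
k_1 = rotl(K, (7*1+9) mod 12) = rotl(K, 4) = 0x486

0x486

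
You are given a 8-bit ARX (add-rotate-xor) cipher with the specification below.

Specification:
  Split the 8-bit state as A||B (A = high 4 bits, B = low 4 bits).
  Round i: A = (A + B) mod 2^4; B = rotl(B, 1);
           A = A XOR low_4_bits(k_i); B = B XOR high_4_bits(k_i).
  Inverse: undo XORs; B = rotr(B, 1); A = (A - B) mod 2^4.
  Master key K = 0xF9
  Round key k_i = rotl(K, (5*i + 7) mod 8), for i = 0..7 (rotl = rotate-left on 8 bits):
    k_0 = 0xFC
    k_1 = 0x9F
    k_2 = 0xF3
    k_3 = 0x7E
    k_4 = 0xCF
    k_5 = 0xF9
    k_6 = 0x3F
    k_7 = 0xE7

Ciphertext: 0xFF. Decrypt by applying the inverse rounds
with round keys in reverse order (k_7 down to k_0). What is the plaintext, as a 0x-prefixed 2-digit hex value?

0x7F

s_0 = ciphertext = 0xFF
s_1 = InvRound(s_0, k_7) = 0x08
s_2 = InvRound(s_1, k_6) = 0x2D
s_3 = InvRound(s_2, k_5) = 0xA1
s_4 = InvRound(s_3, k_4) = 0x7E
s_5 = InvRound(s_4, k_3) = 0xDC
s_6 = InvRound(s_5, k_2) = 0x59
s_7 = InvRound(s_6, k_1) = 0xA0
s_8 = InvRound(s_7, k_0) = 0x7F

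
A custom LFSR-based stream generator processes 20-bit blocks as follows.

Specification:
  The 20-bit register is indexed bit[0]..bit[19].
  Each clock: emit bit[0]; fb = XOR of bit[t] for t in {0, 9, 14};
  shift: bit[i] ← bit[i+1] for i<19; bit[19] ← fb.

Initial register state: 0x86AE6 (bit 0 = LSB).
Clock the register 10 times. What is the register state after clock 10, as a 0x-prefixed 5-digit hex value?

0x9CA1A

reg_0 = 0x86AE6
clock 1: out=0, reg = 0x43573
clock 2: out=1, reg = 0xA1AB9
clock 3: out=1, reg = 0x50D5C
clock 4: out=0, reg = 0x286AE
clock 5: out=0, reg = 0x94357
clock 6: out=1, reg = 0xCA1AB
clock 7: out=1, reg = 0xE50D5
clock 8: out=1, reg = 0x7286A
clock 9: out=0, reg = 0x39435
clock 10: out=1, reg = 0x9CA1A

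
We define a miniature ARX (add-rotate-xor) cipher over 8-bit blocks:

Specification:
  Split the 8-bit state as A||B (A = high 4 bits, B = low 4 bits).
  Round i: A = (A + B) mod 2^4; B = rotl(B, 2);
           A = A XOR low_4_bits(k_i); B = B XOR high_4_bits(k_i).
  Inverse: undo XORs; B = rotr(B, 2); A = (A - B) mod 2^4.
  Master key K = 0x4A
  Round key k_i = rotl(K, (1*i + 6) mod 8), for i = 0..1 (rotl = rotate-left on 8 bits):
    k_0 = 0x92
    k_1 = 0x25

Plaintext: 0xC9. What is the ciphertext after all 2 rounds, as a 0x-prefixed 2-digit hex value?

s_0 = plaintext = 0xC9
s_1 = Round(s_0, k_0) = 0x7F
s_2 = Round(s_1, k_1) = 0x3D

0x3D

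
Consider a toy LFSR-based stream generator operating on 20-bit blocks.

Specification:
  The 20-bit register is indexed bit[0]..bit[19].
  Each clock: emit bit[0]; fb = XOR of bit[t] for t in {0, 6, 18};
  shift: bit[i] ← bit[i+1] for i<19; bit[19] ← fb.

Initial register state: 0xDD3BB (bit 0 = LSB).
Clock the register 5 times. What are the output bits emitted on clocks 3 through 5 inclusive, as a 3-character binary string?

011

reg_0 = 0xDD3BB
clock 1: out=1, reg = 0x6E9DD
clock 2: out=1, reg = 0xB74EE
clock 3: out=0, reg = 0xDBA77
clock 4: out=1, reg = 0xEDD3B
clock 5: out=1, reg = 0x76E9D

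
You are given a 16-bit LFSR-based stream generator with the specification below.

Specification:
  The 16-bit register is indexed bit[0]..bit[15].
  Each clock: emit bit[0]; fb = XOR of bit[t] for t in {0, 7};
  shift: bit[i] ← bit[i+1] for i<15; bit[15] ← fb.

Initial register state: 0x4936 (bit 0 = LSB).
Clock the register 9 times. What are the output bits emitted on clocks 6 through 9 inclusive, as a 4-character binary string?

1001

reg_0 = 0x4936
clock 1: out=0, reg = 0x249B
clock 2: out=1, reg = 0x124D
clock 3: out=1, reg = 0x8926
clock 4: out=0, reg = 0x4493
clock 5: out=1, reg = 0x2249
clock 6: out=1, reg = 0x9124
clock 7: out=0, reg = 0x4892
clock 8: out=0, reg = 0xA449
clock 9: out=1, reg = 0xD224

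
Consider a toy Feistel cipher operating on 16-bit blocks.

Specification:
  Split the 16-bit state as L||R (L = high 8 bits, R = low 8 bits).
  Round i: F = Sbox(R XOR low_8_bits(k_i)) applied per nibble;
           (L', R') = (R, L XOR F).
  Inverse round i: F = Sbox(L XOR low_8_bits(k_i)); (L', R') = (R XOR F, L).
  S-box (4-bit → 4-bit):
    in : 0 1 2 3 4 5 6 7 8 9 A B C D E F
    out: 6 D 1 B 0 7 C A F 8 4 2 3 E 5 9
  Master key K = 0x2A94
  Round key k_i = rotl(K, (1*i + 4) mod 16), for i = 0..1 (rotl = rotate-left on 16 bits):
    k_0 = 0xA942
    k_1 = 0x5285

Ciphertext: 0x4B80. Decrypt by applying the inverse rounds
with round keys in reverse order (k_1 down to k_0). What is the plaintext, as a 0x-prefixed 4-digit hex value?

0xD1B5

s_0 = ciphertext = 0x4B80
s_1 = InvRound(s_0, k_1) = 0xB54B
s_2 = InvRound(s_1, k_0) = 0xD1B5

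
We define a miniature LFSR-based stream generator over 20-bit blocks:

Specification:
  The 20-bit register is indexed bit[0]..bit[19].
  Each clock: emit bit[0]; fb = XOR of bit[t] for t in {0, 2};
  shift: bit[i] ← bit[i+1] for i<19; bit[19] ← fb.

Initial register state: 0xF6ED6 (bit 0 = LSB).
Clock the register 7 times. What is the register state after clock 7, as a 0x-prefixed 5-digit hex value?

reg_0 = 0xF6ED6
clock 1: out=0, reg = 0xFB76B
clock 2: out=1, reg = 0xFDBB5
clock 3: out=1, reg = 0x7EDDA
clock 4: out=0, reg = 0x3F6ED
clock 5: out=1, reg = 0x1FB76
clock 6: out=0, reg = 0x8FDBB
clock 7: out=1, reg = 0xC7EDD

0xC7EDD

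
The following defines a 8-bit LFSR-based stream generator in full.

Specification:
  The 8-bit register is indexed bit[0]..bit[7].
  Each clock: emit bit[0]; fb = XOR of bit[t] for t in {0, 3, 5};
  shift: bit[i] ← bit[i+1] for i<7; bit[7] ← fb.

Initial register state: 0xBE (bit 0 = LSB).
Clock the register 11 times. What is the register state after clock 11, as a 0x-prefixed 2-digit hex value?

0xE9

reg_0 = 0xBE
clock 1: out=0, reg = 0x5F
clock 2: out=1, reg = 0x2F
clock 3: out=1, reg = 0x97
clock 4: out=1, reg = 0xCB
clock 5: out=1, reg = 0x65
clock 6: out=1, reg = 0x32
clock 7: out=0, reg = 0x99
clock 8: out=1, reg = 0x4C
clock 9: out=0, reg = 0xA6
clock 10: out=0, reg = 0xD3
clock 11: out=1, reg = 0xE9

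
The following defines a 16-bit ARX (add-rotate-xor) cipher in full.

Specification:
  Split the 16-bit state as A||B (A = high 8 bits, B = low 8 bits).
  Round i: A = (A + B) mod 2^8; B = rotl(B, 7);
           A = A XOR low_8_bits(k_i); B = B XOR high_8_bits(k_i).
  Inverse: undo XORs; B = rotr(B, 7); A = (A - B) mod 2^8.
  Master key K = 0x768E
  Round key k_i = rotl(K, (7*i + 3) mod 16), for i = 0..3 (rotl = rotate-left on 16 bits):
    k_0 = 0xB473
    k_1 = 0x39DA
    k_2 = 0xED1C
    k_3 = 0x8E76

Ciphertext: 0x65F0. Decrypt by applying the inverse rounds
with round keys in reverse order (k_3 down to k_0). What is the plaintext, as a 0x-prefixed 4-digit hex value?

0x8905

s_0 = ciphertext = 0x65F0
s_1 = InvRound(s_0, k_3) = 0x17FC
s_2 = InvRound(s_1, k_2) = 0xE922
s_3 = InvRound(s_2, k_1) = 0xFD36
s_4 = InvRound(s_3, k_0) = 0x8905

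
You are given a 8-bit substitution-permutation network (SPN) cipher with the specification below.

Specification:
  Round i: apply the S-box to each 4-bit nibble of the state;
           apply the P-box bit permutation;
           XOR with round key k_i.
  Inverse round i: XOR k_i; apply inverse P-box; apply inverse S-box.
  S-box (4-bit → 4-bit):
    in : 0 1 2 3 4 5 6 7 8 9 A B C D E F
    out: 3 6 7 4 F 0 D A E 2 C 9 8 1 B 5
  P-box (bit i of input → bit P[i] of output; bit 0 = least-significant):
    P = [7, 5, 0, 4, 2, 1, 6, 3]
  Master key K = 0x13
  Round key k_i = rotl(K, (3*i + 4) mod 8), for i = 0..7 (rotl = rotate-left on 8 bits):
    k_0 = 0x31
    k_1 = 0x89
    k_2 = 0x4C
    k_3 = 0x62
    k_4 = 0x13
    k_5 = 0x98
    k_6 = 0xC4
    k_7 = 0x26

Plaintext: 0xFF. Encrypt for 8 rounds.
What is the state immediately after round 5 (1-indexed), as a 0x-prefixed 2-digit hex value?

0x56

s_0 = plaintext = 0xFF
s_1 = Round(s_0, k_0) = 0xF4
s_2 = Round(s_1, k_1) = 0x7C
s_3 = Round(s_2, k_2) = 0x56
s_4 = Round(s_3, k_3) = 0xF3
s_5 = Round(s_4, k_4) = 0x56
s_6 = Round(s_5, k_5) = 0x09
s_7 = Round(s_6, k_6) = 0xE2
s_8 = Round(s_7, k_7) = 0x89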